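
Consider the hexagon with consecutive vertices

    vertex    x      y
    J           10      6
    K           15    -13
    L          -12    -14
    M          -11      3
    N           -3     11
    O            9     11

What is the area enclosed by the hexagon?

538

J→K: (10)(-13) − (15)(6) = -220
K→L: (15)(-14) − (-12)(-13) = -366
L→M: (-12)(3) − (-11)(-14) = -190
M→N: (-11)(11) − (-3)(3) = -112
N→O: (-3)(11) − (9)(11) = -132
O→J: (9)(6) − (10)(11) = -56
Σ = -1076
Area = |Σ|/2 = 538.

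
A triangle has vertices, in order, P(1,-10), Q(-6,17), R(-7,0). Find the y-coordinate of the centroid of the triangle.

Apply the shoelace (surveyor's) formula. First the cross-terms c_i = x_i·y_{i+1} − x_{i+1}·y_i:
  -43, 119, 70  ⇒  2A = 146, A = 73.
Then Σ (y_i + y_{i+1})·c_i = 1022, so ȳ = 1022 / (6·73) = 7/3.

7/3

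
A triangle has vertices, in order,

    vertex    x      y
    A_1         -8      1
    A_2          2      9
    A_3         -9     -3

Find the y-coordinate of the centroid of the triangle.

Apply the shoelace formula. First the cross-terms c_i = x_i·y_{i+1} − x_{i+1}·y_i:
  -74, 75, -33  ⇒  2A = -32, A = -16.
Then Σ (y_i + y_{i+1})·c_i = -224, so ȳ = -224 / (6·(-16)) = 7/3.

7/3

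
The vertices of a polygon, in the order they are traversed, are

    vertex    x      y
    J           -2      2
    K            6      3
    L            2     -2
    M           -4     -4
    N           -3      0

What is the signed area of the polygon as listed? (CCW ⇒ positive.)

Σ = (-18) + (-18) + (-16) + (-12) + (-6) = -70
Signed area = Σ/2 = -35 (negative ⇒ clockwise traversal).

-35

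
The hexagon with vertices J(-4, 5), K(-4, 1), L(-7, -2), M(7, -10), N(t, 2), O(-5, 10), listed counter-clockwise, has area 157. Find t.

The doubled signed area Σ (x_i y_{i+1} − x_{i+1} y_i) is linear in t.
With t=0 it equals 154; the coefficient of t is 20 (from the two edges through N).
So 20·t + 154 = 2·157 = 314 ⇒ t = 8.

8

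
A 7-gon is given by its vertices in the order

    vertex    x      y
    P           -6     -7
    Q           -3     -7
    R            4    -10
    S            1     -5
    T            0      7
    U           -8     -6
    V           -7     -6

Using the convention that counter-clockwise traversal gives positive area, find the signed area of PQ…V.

75.5

Cross-terms: 21, 58, -10, 7, 56, 6, 13  ⇒  Σ = 151
Signed area = Σ/2 = 75.5 (positive ⇒ counter-clockwise traversal).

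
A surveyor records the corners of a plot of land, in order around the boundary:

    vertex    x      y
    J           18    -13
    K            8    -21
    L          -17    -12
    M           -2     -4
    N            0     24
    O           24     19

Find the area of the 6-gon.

Apply the surveyor's formula: 2A = Σ (x_i·y_{i+1} − x_{i+1}·y_i), indices taken mod 6.
Σ = (-274) + (-453) + (44) + (-48) + (-576) + (-654) = -1961
Area = |Σ|/2 = 980.5.

980.5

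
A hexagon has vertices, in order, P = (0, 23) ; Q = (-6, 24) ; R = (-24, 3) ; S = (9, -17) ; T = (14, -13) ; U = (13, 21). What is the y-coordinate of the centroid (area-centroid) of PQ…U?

1227/245

Apply the shoelace formula. First the cross-terms c_i = x_i·y_{i+1} − x_{i+1}·y_i:
  138, 558, 381, 121, 463, 299  ⇒  2A = 1960, A = 980.
Then Σ (y_i + y_{i+1})·c_i = 29448, so ȳ = 29448 / (6·980) = 1227/245.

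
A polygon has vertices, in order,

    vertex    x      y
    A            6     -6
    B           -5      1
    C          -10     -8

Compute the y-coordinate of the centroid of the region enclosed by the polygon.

Apply the shoelace (surveyor's) formula. First the cross-terms c_i = x_i·y_{i+1} − x_{i+1}·y_i:
  -24, 50, 108  ⇒  2A = 134, A = 67.
Then Σ (y_i + y_{i+1})·c_i = -1742, so ȳ = -1742 / (6·67) = -13/3.

-13/3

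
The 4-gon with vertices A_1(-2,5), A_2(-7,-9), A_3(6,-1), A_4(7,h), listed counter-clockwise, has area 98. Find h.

5

Write out the shoelace sum; only the two edges meeting at A_4 involve h:
2·Area = [(6·h − 7·(-1)) + (7·5 − (-2)·h)] + 114
       = 8·h + 156 = 196
⇒ h = 5.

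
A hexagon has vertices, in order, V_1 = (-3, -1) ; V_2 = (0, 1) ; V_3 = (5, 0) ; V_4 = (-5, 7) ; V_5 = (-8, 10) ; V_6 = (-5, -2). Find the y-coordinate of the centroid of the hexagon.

Apply the shoelace (surveyor's) formula. First the cross-terms c_i = x_i·y_{i+1} − x_{i+1}·y_i:
  -3, -5, 35, 6, 66, -1  ⇒  2A = 98, A = 49.
Then Σ (y_i + y_{i+1})·c_i = 873, so ȳ = 873 / (6·49) = 291/98.

291/98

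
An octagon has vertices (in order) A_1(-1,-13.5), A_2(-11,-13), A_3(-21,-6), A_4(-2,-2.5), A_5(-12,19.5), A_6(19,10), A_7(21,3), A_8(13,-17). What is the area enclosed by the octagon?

Apply the surveyor's formula: 2A = Σ (x_i·y_{i+1} − x_{i+1}·y_i), indices taken mod 8.
Σ = (-135.5) + (-207) + (40.5) + (-69) + (-490.5) + (-153) + (-396) + (-192.5) = -1603
Area = |Σ|/2 = 801.5.

801.5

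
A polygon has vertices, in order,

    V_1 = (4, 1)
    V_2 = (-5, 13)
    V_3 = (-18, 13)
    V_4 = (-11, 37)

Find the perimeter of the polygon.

|V_1V_2| = √((-9)² + (12)²) = √225 = 15
|V_2V_3| = √((-13)² + (0)²) = √169 = 13
|V_3V_4| = √((7)² + (24)²) = √625 = 25
|V_4V_1| = √((15)² + (-36)²) = √1521 = 39
Perimeter = 15 + 13 + 25 + 39 = 92.

92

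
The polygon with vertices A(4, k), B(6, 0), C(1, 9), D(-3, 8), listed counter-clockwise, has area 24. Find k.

1

The doubled signed area Σ (x_i y_{i+1} − x_{i+1} y_i) is linear in k.
With k=0 it equals 57; the coefficient of k is -9 (from the two edges through A).
So -9·k + 57 = 2·24 = 48 ⇒ k = 1.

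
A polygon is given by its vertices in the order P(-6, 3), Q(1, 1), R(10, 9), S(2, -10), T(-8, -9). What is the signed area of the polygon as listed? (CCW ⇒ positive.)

Apply the shoelace formula: 2A = Σ (x_i·y_{i+1} − x_{i+1}·y_i), indices taken mod 5.
Σ = (-9) + (-1) + (-118) + (-98) + (-78) = -304
Signed area = Σ/2 = -152 (negative ⇒ clockwise traversal).

-152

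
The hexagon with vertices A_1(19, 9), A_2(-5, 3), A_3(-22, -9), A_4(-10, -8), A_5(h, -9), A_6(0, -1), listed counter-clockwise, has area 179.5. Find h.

Write out the shoelace sum; only the two edges meeting at A_5 involve h:
2·Area = [((-10)·(-9) − h·(-8)) + (h·(-1) − 0·(-9))] + 318
       = 7·h + 408 = 359
⇒ h = -7.

-7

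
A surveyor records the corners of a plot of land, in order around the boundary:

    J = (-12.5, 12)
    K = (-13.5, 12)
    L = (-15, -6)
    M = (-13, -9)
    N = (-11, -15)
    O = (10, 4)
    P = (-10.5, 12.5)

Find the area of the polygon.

364.625

Apply the surveyor's formula: 2A = Σ (x_i·y_{i+1} − x_{i+1}·y_i), indices taken mod 7.
J→K: (-12.5)(12) − (-13.5)(12) = 12
K→L: (-13.5)(-6) − (-15)(12) = 261
L→M: (-15)(-9) − (-13)(-6) = 57
M→N: (-13)(-15) − (-11)(-9) = 96
N→O: (-11)(4) − (10)(-15) = 106
O→P: (10)(12.5) − (-10.5)(4) = 167
P→J: (-10.5)(12) − (-12.5)(12.5) = 30.25
Σ = 729.25
Area = |Σ|/2 = 364.625.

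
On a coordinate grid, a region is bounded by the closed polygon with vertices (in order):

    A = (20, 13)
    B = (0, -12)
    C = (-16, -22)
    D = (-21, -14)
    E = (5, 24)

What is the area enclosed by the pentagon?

759.5

Apply the surveyor's formula: 2A = Σ (x_i·y_{i+1} − x_{i+1}·y_i), indices taken mod 5.
Cross-terms: -240, -192, -238, -434, -415  ⇒  Σ = -1519
Area = |Σ|/2 = 759.5.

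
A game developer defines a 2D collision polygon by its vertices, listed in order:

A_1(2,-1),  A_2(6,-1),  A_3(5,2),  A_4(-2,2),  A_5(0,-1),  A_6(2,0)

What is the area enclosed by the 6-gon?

Cross-terms: 4, 17, 14, 2, 2, -2  ⇒  Σ = 37
Area = |Σ|/2 = 18.5.

18.5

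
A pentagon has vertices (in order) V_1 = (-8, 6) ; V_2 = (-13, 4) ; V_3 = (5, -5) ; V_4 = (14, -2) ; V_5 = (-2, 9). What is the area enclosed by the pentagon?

Apply the surveyor's formula: 2A = Σ (x_i·y_{i+1} − x_{i+1}·y_i), indices taken mod 5.
Cross-terms: 46, 45, 60, 122, 60  ⇒  Σ = 333
Area = |Σ|/2 = 166.5.

166.5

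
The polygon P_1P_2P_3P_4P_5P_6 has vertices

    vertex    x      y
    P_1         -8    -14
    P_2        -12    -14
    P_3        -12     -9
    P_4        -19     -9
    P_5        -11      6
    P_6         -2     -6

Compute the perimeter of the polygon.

58

|P_1P_2| = √((-4)² + (0)²) = √16 = 4
|P_2P_3| = √((0)² + (5)²) = √25 = 5
|P_3P_4| = √((-7)² + (0)²) = √49 = 7
|P_4P_5| = √((8)² + (15)²) = √289 = 17
|P_5P_6| = √((9)² + (-12)²) = √225 = 15
|P_6P_1| = √((-6)² + (-8)²) = √100 = 10
Perimeter = 4 + 5 + 7 + 17 + 15 + 10 = 58.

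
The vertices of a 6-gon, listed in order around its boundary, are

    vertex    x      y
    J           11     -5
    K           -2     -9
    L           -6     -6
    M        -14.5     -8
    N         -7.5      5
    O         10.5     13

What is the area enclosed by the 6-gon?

334

J→K: (11)(-9) − (-2)(-5) = -109
K→L: (-2)(-6) − (-6)(-9) = -42
L→M: (-6)(-8) − (-14.5)(-6) = -39
M→N: (-14.5)(5) − (-7.5)(-8) = -132.5
N→O: (-7.5)(13) − (10.5)(5) = -150
O→J: (10.5)(-5) − (11)(13) = -195.5
Σ = -668
Area = |Σ|/2 = 334.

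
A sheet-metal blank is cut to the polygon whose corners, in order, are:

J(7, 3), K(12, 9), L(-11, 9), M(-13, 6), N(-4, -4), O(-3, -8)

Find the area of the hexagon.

214

J→K: (7)(9) − (12)(3) = 27
K→L: (12)(9) − (-11)(9) = 207
L→M: (-11)(6) − (-13)(9) = 51
M→N: (-13)(-4) − (-4)(6) = 76
N→O: (-4)(-8) − (-3)(-4) = 20
O→J: (-3)(3) − (7)(-8) = 47
Σ = 428
Area = |Σ|/2 = 214.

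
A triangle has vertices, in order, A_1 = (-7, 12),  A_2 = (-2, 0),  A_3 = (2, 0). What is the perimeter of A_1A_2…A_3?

32

|A_1A_2| = √((5)² + (-12)²) = √169 = 13
|A_2A_3| = √((4)² + (0)²) = √16 = 4
|A_3A_1| = √((-9)² + (12)²) = √225 = 15
Perimeter = 13 + 4 + 15 = 32.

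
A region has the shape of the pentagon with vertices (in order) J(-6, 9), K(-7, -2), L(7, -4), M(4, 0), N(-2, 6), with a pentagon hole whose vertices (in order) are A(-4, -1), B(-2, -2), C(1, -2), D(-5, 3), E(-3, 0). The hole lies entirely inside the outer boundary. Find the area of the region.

79

Outer boundary:
Apply Gauss's area formula: 2A = Σ (x_i·y_{i+1} − x_{i+1}·y_i), indices taken mod 5.
Cross-terms: 75, 42, 16, 24, 18  ⇒  Σ = 175
Area = |Σ|/2 = 87.5.
Hole:
Σ = (6) + (6) + (-7) + (9) + (3) = 17
Area = |Σ|/2 = 8.5.
Net area = 87.5 − 8.5 = 79.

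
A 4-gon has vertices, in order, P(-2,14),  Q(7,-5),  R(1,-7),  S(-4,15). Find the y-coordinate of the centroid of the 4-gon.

374/171

Apply Gauss's area formula. First the cross-terms c_i = x_i·y_{i+1} − x_{i+1}·y_i:
  -88, -44, -13, -26  ⇒  2A = -171, A = -85.5.
Then Σ (y_i + y_{i+1})·c_i = -1122, so ȳ = -1122 / (6·(-85.5)) = 374/171.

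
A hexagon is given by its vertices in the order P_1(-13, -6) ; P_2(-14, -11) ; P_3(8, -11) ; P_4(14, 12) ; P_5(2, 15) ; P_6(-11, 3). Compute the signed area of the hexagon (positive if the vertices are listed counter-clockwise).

506.5

Apply the shoelace (surveyor's) formula: 2A = Σ (x_i·y_{i+1} − x_{i+1}·y_i), indices taken mod 6.
P_1→P_2: (-13)(-11) − (-14)(-6) = 59
P_2→P_3: (-14)(-11) − (8)(-11) = 242
P_3→P_4: (8)(12) − (14)(-11) = 250
P_4→P_5: (14)(15) − (2)(12) = 186
P_5→P_6: (2)(3) − (-11)(15) = 171
P_6→P_1: (-11)(-6) − (-13)(3) = 105
Σ = 1013
Signed area = Σ/2 = 506.5 (positive ⇒ counter-clockwise traversal).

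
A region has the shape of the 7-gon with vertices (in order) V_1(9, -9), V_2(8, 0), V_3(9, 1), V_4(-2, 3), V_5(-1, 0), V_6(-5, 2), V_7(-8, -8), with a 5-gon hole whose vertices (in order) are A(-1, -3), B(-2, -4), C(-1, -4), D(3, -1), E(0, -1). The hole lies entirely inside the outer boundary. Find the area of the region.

149.5

Outer boundary:
Apply Gauss's area formula: 2A = Σ (x_i·y_{i+1} − x_{i+1}·y_i), indices taken mod 7.
Σ = (72) + (8) + (29) + (3) + (-2) + (56) + (144) = 310
Area = |Σ|/2 = 155.
Hole:
Σ = (-2) + (4) + (13) + (-3) + (-1) = 11
Area = |Σ|/2 = 5.5.
Net area = 155 − 5.5 = 149.5.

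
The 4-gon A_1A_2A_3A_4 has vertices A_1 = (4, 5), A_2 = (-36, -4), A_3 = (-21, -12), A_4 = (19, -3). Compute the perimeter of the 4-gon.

116

|A_1A_2| = √((-40)² + (-9)²) = √1681 = 41
|A_2A_3| = √((15)² + (-8)²) = √289 = 17
|A_3A_4| = √((40)² + (9)²) = √1681 = 41
|A_4A_1| = √((-15)² + (8)²) = √289 = 17
Perimeter = 41 + 17 + 41 + 17 = 116.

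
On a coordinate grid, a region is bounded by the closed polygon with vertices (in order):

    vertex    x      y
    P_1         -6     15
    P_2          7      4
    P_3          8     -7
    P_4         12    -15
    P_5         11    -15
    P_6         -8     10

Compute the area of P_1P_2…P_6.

Apply the shoelace formula: 2A = Σ (x_i·y_{i+1} − x_{i+1}·y_i), indices taken mod 6.
Σ = (-129) + (-81) + (-36) + (-15) + (-10) + (-60) = -331
Area = |Σ|/2 = 165.5.

165.5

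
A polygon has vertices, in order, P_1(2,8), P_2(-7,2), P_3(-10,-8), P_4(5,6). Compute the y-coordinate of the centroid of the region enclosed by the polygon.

4/3

Apply the surveyor's formula. First the cross-terms c_i = x_i·y_{i+1} − x_{i+1}·y_i:
  60, 76, -20, 28  ⇒  2A = 144, A = 72.
Then Σ (y_i + y_{i+1})·c_i = 576, so ȳ = 576 / (6·72) = 4/3.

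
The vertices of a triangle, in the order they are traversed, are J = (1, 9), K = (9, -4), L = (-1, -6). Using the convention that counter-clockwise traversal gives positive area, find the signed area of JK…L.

-73

Apply the shoelace (surveyor's) formula: 2A = Σ (x_i·y_{i+1} − x_{i+1}·y_i), indices taken mod 3.
Cross-terms: -85, -58, -3  ⇒  Σ = -146
Signed area = Σ/2 = -73 (negative ⇒ clockwise traversal).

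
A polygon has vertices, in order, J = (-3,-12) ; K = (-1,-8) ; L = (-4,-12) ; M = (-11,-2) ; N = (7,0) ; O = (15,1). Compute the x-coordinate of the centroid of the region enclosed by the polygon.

19/144

Apply Gauss's area formula. First the cross-terms c_i = x_i·y_{i+1} − x_{i+1}·y_i:
  12, -20, -124, 14, 7, -177  ⇒  2A = -288, A = -144.
Then Σ (x_i + x_{i+1})·c_i = -114, so x̄ = -114 / (6·(-144)) = 19/144.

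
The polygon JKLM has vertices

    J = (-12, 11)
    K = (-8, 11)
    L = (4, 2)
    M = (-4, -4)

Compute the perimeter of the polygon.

|JK| = √((4)² + (0)²) = √16 = 4
|KL| = √((12)² + (-9)²) = √225 = 15
|LM| = √((-8)² + (-6)²) = √100 = 10
|MJ| = √((-8)² + (15)²) = √289 = 17
Perimeter = 4 + 15 + 10 + 17 = 46.

46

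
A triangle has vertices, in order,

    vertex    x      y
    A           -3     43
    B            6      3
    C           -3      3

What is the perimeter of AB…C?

|AB| = √((9)² + (-40)²) = √1681 = 41
|BC| = √((-9)² + (0)²) = √81 = 9
|CA| = √((0)² + (40)²) = √1600 = 40
Perimeter = 41 + 9 + 40 = 90.

90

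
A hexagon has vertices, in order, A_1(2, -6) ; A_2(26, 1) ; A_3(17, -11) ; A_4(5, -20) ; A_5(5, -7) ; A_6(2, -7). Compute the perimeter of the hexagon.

|A_1A_2| = √((24)² + (7)²) = √625 = 25
|A_2A_3| = √((-9)² + (-12)²) = √225 = 15
|A_3A_4| = √((-12)² + (-9)²) = √225 = 15
|A_4A_5| = √((0)² + (13)²) = √169 = 13
|A_5A_6| = √((-3)² + (0)²) = √9 = 3
|A_6A_1| = √((0)² + (1)²) = √1 = 1
Perimeter = 25 + 15 + 15 + 13 + 3 + 1 = 72.

72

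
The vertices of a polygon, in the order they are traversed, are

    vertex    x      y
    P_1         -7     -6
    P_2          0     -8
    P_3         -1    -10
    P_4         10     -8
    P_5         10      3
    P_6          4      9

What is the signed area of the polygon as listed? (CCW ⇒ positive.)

Σ = (56) + (-8) + (108) + (110) + (78) + (39) = 383
Signed area = Σ/2 = 191.5 (positive ⇒ counter-clockwise traversal).

191.5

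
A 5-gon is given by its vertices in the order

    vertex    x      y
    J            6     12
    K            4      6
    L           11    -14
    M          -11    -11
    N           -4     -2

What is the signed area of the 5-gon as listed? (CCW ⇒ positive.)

-233.5

Apply the surveyor's formula: 2A = Σ (x_i·y_{i+1} − x_{i+1}·y_i), indices taken mod 5.
J→K: (6)(6) − (4)(12) = -12
K→L: (4)(-14) − (11)(6) = -122
L→M: (11)(-11) − (-11)(-14) = -275
M→N: (-11)(-2) − (-4)(-11) = -22
N→J: (-4)(12) − (6)(-2) = -36
Σ = -467
Signed area = Σ/2 = -233.5 (negative ⇒ clockwise traversal).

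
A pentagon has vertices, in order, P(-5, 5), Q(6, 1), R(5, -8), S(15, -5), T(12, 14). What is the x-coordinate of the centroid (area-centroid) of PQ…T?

Apply Gauss's area formula. First the cross-terms c_i = x_i·y_{i+1} − x_{i+1}·y_i:
  -35, -53, 95, 270, 130  ⇒  2A = 407, A = 203.5.
Then Σ (x_i + x_{i+1})·c_i = 9482, so x̄ = 9482 / (6·203.5) = 862/111.

862/111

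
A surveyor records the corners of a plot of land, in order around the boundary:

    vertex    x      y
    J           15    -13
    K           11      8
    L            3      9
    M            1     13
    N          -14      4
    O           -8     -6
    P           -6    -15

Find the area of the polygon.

Apply the shoelace (surveyor's) formula: 2A = Σ (x_i·y_{i+1} − x_{i+1}·y_i), indices taken mod 7.
Cross-terms: 263, 75, 30, 186, 116, 84, 303  ⇒  Σ = 1057
Area = |Σ|/2 = 528.5.

528.5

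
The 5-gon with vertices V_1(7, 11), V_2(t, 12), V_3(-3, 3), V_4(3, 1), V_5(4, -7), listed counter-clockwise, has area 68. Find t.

5

The doubled signed area Σ (x_i y_{i+1} − x_{i+1} y_i) is linear in t.
With t=0 it equals 176; the coefficient of t is -8 (from the two edges through V_2).
So -8·t + 176 = 2·68 = 136 ⇒ t = 5.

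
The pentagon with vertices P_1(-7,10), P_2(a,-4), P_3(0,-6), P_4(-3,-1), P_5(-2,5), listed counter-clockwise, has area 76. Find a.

Write out the shoelace sum; only the two edges meeting at P_2 involve a:
2·Area = [((-7)·(-4) − a·10) + (a·(-6) − 0·(-4))] + -20
       = -16·a + 8 = 152
⇒ a = -9.

-9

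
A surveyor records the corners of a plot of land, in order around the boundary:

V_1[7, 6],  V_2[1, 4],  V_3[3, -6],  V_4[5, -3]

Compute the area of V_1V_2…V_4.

38

Apply the shoelace formula: 2A = Σ (x_i·y_{i+1} − x_{i+1}·y_i), indices taken mod 4.
Σ = (22) + (-18) + (21) + (51) = 76
Area = |Σ|/2 = 38.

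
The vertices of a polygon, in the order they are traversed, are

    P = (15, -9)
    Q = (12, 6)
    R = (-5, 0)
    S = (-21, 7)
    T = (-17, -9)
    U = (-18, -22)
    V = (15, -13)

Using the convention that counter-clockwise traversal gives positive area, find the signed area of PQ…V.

Apply the shoelace (surveyor's) formula: 2A = Σ (x_i·y_{i+1} − x_{i+1}·y_i), indices taken mod 7.
P→Q: (15)(6) − (12)(-9) = 198
Q→R: (12)(0) − (-5)(6) = 30
R→S: (-5)(7) − (-21)(0) = -35
S→T: (-21)(-9) − (-17)(7) = 308
T→U: (-17)(-22) − (-18)(-9) = 212
U→V: (-18)(-13) − (15)(-22) = 564
V→P: (15)(-9) − (15)(-13) = 60
Σ = 1337
Signed area = Σ/2 = 668.5 (positive ⇒ counter-clockwise traversal).

668.5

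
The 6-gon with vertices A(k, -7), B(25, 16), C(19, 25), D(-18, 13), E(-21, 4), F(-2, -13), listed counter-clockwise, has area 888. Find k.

3

The doubled signed area Σ (x_i y_{i+1} − x_{i+1} y_i) is linear in k.
With k=0 it equals 1689; the coefficient of k is 29 (from the two edges through A).
So 29·k + 1689 = 2·888 = 1776 ⇒ k = 3.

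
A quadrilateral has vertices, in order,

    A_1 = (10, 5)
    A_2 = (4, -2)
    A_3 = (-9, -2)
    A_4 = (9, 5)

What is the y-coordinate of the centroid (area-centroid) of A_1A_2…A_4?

Apply Gauss's area formula. First the cross-terms c_i = x_i·y_{i+1} − x_{i+1}·y_i:
  -40, -26, -27, -5  ⇒  2A = -98, A = -49.
Then Σ (y_i + y_{i+1})·c_i = -147, so ȳ = -147 / (6·(-49)) = 0.5.

0.5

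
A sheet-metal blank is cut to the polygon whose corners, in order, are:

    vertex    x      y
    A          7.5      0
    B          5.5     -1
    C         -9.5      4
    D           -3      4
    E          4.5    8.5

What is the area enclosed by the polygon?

64.125

Apply the shoelace (surveyor's) formula: 2A = Σ (x_i·y_{i+1} − x_{i+1}·y_i), indices taken mod 5.
Σ = (-7.5) + (12.5) + (-26) + (-43.5) + (-63.75) = -128.25
Area = |Σ|/2 = 64.125.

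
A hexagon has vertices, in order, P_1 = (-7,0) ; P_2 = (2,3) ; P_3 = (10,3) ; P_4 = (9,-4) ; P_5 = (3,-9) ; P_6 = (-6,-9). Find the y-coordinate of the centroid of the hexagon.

-214/75

Apply the surveyor's formula. First the cross-terms c_i = x_i·y_{i+1} − x_{i+1}·y_i:
  -21, -24, -67, -69, -81, -63  ⇒  2A = -325, A = -162.5.
Then Σ (y_i + y_{i+1})·c_i = 2782, so ȳ = 2782 / (6·(-162.5)) = -214/75.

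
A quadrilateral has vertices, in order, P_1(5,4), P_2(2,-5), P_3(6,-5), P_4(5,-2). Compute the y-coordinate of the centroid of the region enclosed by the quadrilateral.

-2.2

Apply the shoelace formula. First the cross-terms c_i = x_i·y_{i+1} − x_{i+1}·y_i:
  -33, 20, 13, 30  ⇒  2A = 30, A = 15.
Then Σ (y_i + y_{i+1})·c_i = -198, so ȳ = -198 / (6·15) = -2.2.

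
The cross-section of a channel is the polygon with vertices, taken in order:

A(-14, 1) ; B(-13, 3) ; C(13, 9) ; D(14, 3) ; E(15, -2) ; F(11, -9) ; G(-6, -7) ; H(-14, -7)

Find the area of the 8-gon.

378.5

Apply Gauss's area formula: 2A = Σ (x_i·y_{i+1} − x_{i+1}·y_i), indices taken mod 8.
Σ = (-29) + (-156) + (-87) + (-73) + (-113) + (-131) + (-56) + (-112) = -757
Area = |Σ|/2 = 378.5.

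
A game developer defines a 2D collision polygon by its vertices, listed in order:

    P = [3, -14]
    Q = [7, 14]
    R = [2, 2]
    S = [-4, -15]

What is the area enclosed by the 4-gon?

102.5

Apply the shoelace (surveyor's) formula: 2A = Σ (x_i·y_{i+1} − x_{i+1}·y_i), indices taken mod 4.
Σ = (140) + (-14) + (-22) + (101) = 205
Area = |Σ|/2 = 102.5.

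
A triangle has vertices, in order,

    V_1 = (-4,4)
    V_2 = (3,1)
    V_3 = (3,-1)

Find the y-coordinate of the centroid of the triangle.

4/3

Apply Gauss's area formula. First the cross-terms c_i = x_i·y_{i+1} − x_{i+1}·y_i:
  -16, -6, 8  ⇒  2A = -14, A = -7.
Then Σ (y_i + y_{i+1})·c_i = -56, so ȳ = -56 / (6·(-7)) = 4/3.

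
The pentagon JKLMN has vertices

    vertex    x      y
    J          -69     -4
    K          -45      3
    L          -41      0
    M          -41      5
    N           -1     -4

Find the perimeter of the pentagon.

144

|JK| = √((24)² + (7)²) = √625 = 25
|KL| = √((4)² + (-3)²) = √25 = 5
|LM| = √((0)² + (5)²) = √25 = 5
|MN| = √((40)² + (-9)²) = √1681 = 41
|NJ| = √((-68)² + (0)²) = √4624 = 68
Perimeter = 25 + 5 + 5 + 41 + 68 = 144.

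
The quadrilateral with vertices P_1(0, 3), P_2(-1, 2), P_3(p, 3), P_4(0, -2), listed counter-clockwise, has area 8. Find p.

-4

The doubled signed area Σ (x_i y_{i+1} − x_{i+1} y_i) is linear in p.
With p=0 it equals 0; the coefficient of p is -4 (from the two edges through P_3).
So -4·p + 0 = 2·8 = 16 ⇒ p = -4.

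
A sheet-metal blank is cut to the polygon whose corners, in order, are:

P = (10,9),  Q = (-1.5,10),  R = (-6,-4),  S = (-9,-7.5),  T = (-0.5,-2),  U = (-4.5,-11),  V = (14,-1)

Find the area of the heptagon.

246.875

Σ = (113.5) + (66) + (9) + (14.25) + (-3.5) + (158.5) + (136) = 493.75
Area = |Σ|/2 = 246.875.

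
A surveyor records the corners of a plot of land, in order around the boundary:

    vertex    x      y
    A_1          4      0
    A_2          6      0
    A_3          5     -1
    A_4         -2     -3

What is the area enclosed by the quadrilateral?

5.5

Apply the surveyor's formula: 2A = Σ (x_i·y_{i+1} − x_{i+1}·y_i), indices taken mod 4.
Σ = (0) + (-6) + (-17) + (12) = -11
Area = |Σ|/2 = 5.5.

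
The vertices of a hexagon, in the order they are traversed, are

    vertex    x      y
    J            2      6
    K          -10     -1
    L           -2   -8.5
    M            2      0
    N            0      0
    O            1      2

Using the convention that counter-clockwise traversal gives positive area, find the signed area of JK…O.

80

J→K: (2)(-1) − (-10)(6) = 58
K→L: (-10)(-8.5) − (-2)(-1) = 83
L→M: (-2)(0) − (2)(-8.5) = 17
M→N: (2)(0) − (0)(0) = 0
N→O: (0)(2) − (1)(0) = 0
O→J: (1)(6) − (2)(2) = 2
Σ = 160
Signed area = Σ/2 = 80 (positive ⇒ counter-clockwise traversal).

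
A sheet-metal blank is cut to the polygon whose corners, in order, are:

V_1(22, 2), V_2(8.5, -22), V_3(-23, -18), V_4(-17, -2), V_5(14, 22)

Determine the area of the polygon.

Apply the shoelace formula: 2A = Σ (x_i·y_{i+1} − x_{i+1}·y_i), indices taken mod 5.
Σ = (-501) + (-659) + (-260) + (-346) + (-456) = -2222
Area = |Σ|/2 = 1111.

1111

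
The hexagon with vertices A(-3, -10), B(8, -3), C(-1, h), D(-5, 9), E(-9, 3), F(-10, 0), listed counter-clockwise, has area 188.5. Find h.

8

Write out the shoelace sum; only the two edges meeting at C involve h:
2·Area = [(8·h − (-1)·(-3)) + ((-1)·9 − (-5)·h)] + 285
       = 13·h + 273 = 377
⇒ h = 8.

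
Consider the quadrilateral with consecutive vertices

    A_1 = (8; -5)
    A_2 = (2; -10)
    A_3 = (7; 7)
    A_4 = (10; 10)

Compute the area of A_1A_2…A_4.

58

Apply Gauss's area formula: 2A = Σ (x_i·y_{i+1} − x_{i+1}·y_i), indices taken mod 4.
Σ = (-70) + (84) + (0) + (-130) = -116
Area = |Σ|/2 = 58.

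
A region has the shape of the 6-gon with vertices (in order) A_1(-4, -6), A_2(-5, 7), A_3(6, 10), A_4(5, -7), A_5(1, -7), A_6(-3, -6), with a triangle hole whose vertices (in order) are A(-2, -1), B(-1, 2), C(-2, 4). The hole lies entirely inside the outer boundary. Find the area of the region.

149

Outer boundary:
A_1→A_2: (-4)(7) − (-5)(-6) = -58
A_2→A_3: (-5)(10) − (6)(7) = -92
A_3→A_4: (6)(-7) − (5)(10) = -92
A_4→A_5: (5)(-7) − (1)(-7) = -28
A_5→A_6: (1)(-6) − (-3)(-7) = -27
A_6→A_1: (-3)(-6) − (-4)(-6) = -6
Σ = -303
Area = |Σ|/2 = 151.5.
Hole:
Apply the shoelace formula: 2A = Σ (x_i·y_{i+1} − x_{i+1}·y_i), indices taken mod 3.
A→B: (-2)(2) − (-1)(-1) = -5
B→C: (-1)(4) − (-2)(2) = 0
C→A: (-2)(-1) − (-2)(4) = 10
Σ = 5
Area = |Σ|/2 = 2.5.
Net area = 151.5 − 2.5 = 149.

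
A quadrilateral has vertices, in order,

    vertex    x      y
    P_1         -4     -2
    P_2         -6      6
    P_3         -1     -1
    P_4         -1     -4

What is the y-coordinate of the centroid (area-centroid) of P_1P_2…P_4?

1/7

Apply the shoelace (surveyor's) formula. First the cross-terms c_i = x_i·y_{i+1} − x_{i+1}·y_i:
  -36, 12, 3, -14  ⇒  2A = -35, A = -17.5.
Then Σ (y_i + y_{i+1})·c_i = -15, so ȳ = -15 / (6·(-17.5)) = 1/7.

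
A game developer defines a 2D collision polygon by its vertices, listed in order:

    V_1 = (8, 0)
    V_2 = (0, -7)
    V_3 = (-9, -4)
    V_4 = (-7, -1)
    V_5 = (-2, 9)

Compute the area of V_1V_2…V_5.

Apply Gauss's area formula: 2A = Σ (x_i·y_{i+1} − x_{i+1}·y_i), indices taken mod 5.
Cross-terms: -56, -63, -19, -65, -72  ⇒  Σ = -275
Area = |Σ|/2 = 137.5.

137.5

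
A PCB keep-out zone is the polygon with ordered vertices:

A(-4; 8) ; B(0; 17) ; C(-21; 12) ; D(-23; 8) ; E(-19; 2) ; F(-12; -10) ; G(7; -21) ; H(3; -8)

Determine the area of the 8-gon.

519

A→B: (-4)(17) − (0)(8) = -68
B→C: (0)(12) − (-21)(17) = 357
C→D: (-21)(8) − (-23)(12) = 108
D→E: (-23)(2) − (-19)(8) = 106
E→F: (-19)(-10) − (-12)(2) = 214
F→G: (-12)(-21) − (7)(-10) = 322
G→H: (7)(-8) − (3)(-21) = 7
H→A: (3)(8) − (-4)(-8) = -8
Σ = 1038
Area = |Σ|/2 = 519.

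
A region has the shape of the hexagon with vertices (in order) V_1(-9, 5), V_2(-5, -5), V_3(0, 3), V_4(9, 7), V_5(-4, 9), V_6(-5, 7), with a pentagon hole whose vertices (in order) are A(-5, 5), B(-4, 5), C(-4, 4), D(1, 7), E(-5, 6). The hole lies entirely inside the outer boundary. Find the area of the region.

Outer boundary:
Apply the shoelace (surveyor's) formula: 2A = Σ (x_i·y_{i+1} − x_{i+1}·y_i), indices taken mod 6.
Σ = (70) + (-15) + (-27) + (109) + (17) + (38) = 192
Area = |Σ|/2 = 96.
Hole:
Apply the shoelace (surveyor's) formula: 2A = Σ (x_i·y_{i+1} − x_{i+1}·y_i), indices taken mod 5.
A→B: (-5)(5) − (-4)(5) = -5
B→C: (-4)(4) − (-4)(5) = 4
C→D: (-4)(7) − (1)(4) = -32
D→E: (1)(6) − (-5)(7) = 41
E→A: (-5)(5) − (-5)(6) = 5
Σ = 13
Area = |Σ|/2 = 6.5.
Net area = 96 − 6.5 = 89.5.

89.5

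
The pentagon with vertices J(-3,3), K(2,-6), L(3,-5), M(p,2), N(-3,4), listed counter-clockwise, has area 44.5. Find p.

The doubled signed area Σ (x_i y_{i+1} − x_{i+1} y_i) is linear in p.
With p=0 it equals 35; the coefficient of p is 9 (from the two edges through M).
So 9·p + 35 = 2·44.5 = 89 ⇒ p = 6.

6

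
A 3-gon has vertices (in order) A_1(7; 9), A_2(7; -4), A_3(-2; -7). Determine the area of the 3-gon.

58.5

Apply the shoelace (surveyor's) formula: 2A = Σ (x_i·y_{i+1} − x_{i+1}·y_i), indices taken mod 3.
Σ = (-91) + (-57) + (31) = -117
Area = |Σ|/2 = 58.5.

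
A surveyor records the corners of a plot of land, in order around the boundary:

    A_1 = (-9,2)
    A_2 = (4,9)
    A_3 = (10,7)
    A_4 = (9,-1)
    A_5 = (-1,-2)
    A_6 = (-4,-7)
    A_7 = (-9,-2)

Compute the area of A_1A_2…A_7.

167.5

Cross-terms: -89, -62, -73, -19, -1, -55, -36  ⇒  Σ = -335
Area = |Σ|/2 = 167.5.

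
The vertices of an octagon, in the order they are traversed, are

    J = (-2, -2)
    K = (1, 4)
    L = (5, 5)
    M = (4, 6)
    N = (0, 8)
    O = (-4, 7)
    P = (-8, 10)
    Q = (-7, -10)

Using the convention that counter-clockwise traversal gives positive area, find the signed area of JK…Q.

106.5

Apply the shoelace formula: 2A = Σ (x_i·y_{i+1} − x_{i+1}·y_i), indices taken mod 8.
Σ = (-6) + (-15) + (10) + (32) + (32) + (16) + (150) + (-6) = 213
Signed area = Σ/2 = 106.5 (positive ⇒ counter-clockwise traversal).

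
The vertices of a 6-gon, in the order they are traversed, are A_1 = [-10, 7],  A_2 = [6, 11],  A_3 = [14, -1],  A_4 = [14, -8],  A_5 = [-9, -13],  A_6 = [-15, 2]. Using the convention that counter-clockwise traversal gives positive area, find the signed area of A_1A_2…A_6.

-481

Apply the surveyor's formula: 2A = Σ (x_i·y_{i+1} − x_{i+1}·y_i), indices taken mod 6.
Cross-terms: -152, -160, -98, -254, -213, -85  ⇒  Σ = -962
Signed area = Σ/2 = -481 (negative ⇒ clockwise traversal).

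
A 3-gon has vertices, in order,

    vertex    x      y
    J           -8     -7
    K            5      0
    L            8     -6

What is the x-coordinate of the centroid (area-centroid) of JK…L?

Apply the shoelace formula. First the cross-terms c_i = x_i·y_{i+1} − x_{i+1}·y_i:
  35, -30, -104  ⇒  2A = -99, A = -49.5.
Then Σ (x_i + x_{i+1})·c_i = -495, so x̄ = -495 / (6·(-49.5)) = 5/3.

5/3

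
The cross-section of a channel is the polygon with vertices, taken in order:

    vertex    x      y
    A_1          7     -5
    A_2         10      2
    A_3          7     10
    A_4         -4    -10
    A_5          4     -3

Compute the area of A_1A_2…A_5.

86.5

Apply the shoelace formula: 2A = Σ (x_i·y_{i+1} − x_{i+1}·y_i), indices taken mod 5.
Σ = (64) + (86) + (-30) + (52) + (1) = 173
Area = |Σ|/2 = 86.5.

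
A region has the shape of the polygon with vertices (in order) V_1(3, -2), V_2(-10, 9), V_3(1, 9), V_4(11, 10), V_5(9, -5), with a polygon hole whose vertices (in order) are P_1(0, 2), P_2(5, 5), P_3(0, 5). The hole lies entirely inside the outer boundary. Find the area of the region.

157

Outer boundary:
Σ = (7) + (-99) + (-89) + (-145) + (-3) = -329
Area = |Σ|/2 = 164.5.
Hole:
Apply the surveyor's formula: 2A = Σ (x_i·y_{i+1} − x_{i+1}·y_i), indices taken mod 3.
Cross-terms: -10, 25, 0  ⇒  Σ = 15
Area = |Σ|/2 = 7.5.
Net area = 164.5 − 7.5 = 157.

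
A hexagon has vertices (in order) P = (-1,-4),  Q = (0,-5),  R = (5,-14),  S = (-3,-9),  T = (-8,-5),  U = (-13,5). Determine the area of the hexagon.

Apply the shoelace (surveyor's) formula: 2A = Σ (x_i·y_{i+1} − x_{i+1}·y_i), indices taken mod 6.
Σ = (5) + (25) + (-87) + (-57) + (-105) + (57) = -162
Area = |Σ|/2 = 81.

81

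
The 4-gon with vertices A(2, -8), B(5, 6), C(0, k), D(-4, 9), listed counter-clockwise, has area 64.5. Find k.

Write out the shoelace sum; only the two edges meeting at C involve k:
2·Area = [(5·k − 0·6) + (0·9 − (-4)·k)] + 66
       = 9·k + 66 = 129
⇒ k = 7.

7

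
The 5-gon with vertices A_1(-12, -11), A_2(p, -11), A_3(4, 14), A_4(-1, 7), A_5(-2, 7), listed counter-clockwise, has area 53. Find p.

-9

Write out the shoelace sum; only the two edges meeting at A_2 involve p:
2·Area = [((-12)·(-11) − p·(-11)) + (p·14 − 4·(-11))] + 155
       = 25·p + 331 = 106
⇒ p = -9.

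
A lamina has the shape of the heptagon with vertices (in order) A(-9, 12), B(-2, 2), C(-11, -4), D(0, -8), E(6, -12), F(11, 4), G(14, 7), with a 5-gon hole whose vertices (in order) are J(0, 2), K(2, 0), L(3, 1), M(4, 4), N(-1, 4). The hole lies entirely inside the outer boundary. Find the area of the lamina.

Outer boundary:
Σ = (6) + (30) + (88) + (48) + (156) + (21) + (231) = 580
Area = |Σ|/2 = 290.
Hole:
Apply the surveyor's formula: 2A = Σ (x_i·y_{i+1} − x_{i+1}·y_i), indices taken mod 5.
J→K: (0)(0) − (2)(2) = -4
K→L: (2)(1) − (3)(0) = 2
L→M: (3)(4) − (4)(1) = 8
M→N: (4)(4) − (-1)(4) = 20
N→J: (-1)(2) − (0)(4) = -2
Σ = 24
Area = |Σ|/2 = 12.
Net area = 290 − 12 = 278.

278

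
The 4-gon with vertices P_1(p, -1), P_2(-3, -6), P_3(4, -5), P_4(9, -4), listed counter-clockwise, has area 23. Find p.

The doubled signed area Σ (x_i y_{i+1} − x_{i+1} y_i) is linear in p.
With p=0 it equals 56; the coefficient of p is -2 (from the two edges through P_1).
So -2·p + 56 = 2·23 = 46 ⇒ p = 5.

5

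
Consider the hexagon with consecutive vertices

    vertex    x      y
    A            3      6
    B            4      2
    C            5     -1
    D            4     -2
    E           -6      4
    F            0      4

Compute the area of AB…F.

Apply the surveyor's formula: 2A = Σ (x_i·y_{i+1} − x_{i+1}·y_i), indices taken mod 6.
Σ = (-18) + (-14) + (-6) + (4) + (-24) + (-12) = -70
Area = |Σ|/2 = 35.

35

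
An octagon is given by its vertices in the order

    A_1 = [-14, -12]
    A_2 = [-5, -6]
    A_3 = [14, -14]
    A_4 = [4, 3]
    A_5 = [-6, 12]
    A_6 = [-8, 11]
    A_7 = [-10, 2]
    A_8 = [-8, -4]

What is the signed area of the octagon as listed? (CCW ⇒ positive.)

Apply the surveyor's formula: 2A = Σ (x_i·y_{i+1} − x_{i+1}·y_i), indices taken mod 8.
Σ = (24) + (154) + (98) + (66) + (30) + (94) + (56) + (40) = 562
Signed area = Σ/2 = 281 (positive ⇒ counter-clockwise traversal).

281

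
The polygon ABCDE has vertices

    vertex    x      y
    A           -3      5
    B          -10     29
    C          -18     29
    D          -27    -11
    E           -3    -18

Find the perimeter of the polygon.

122

|AB| = √((-7)² + (24)²) = √625 = 25
|BC| = √((-8)² + (0)²) = √64 = 8
|CD| = √((-9)² + (-40)²) = √1681 = 41
|DE| = √((24)² + (-7)²) = √625 = 25
|EA| = √((0)² + (23)²) = √529 = 23
Perimeter = 25 + 8 + 41 + 25 + 23 = 122.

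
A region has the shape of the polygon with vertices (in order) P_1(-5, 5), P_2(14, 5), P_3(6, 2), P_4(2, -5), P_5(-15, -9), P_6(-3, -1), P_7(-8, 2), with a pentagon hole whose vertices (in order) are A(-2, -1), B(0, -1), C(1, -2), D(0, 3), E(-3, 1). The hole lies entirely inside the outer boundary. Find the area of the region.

130

Outer boundary:
Apply the shoelace formula: 2A = Σ (x_i·y_{i+1} − x_{i+1}·y_i), indices taken mod 7.
Σ = (-95) + (-2) + (-34) + (-93) + (-12) + (-14) + (-30) = -280
Area = |Σ|/2 = 140.
Hole:
Apply Gauss's area formula: 2A = Σ (x_i·y_{i+1} − x_{i+1}·y_i), indices taken mod 5.
Σ = (2) + (1) + (3) + (9) + (5) = 20
Area = |Σ|/2 = 10.
Net area = 140 − 10 = 130.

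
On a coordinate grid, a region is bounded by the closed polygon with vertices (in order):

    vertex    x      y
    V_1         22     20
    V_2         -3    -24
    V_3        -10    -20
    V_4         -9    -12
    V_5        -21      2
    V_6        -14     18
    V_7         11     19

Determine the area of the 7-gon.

995

Σ = (-468) + (-180) + (-60) + (-270) + (-350) + (-464) + (-198) = -1990
Area = |Σ|/2 = 995.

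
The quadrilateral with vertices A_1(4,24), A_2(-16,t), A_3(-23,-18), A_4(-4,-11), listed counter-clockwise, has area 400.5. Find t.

Write out the shoelace sum; only the two edges meeting at A_2 involve t:
2·Area = [(4·t − (-16)·24) + ((-16)·(-18) − (-23)·t)] + 129
       = 27·t + 801 = 801
⇒ t = 0.

0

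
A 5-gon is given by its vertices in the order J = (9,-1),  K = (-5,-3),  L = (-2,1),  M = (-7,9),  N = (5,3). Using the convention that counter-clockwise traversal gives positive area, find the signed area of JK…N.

-76

Apply the surveyor's formula: 2A = Σ (x_i·y_{i+1} − x_{i+1}·y_i), indices taken mod 5.
Cross-terms: -32, -11, -11, -66, -32  ⇒  Σ = -152
Signed area = Σ/2 = -76 (negative ⇒ clockwise traversal).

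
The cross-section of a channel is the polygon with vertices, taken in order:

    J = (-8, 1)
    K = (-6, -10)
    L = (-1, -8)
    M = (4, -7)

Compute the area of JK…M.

Apply Gauss's area formula: 2A = Σ (x_i·y_{i+1} − x_{i+1}·y_i), indices taken mod 4.
Cross-terms: 86, 38, 39, -52  ⇒  Σ = 111
Area = |Σ|/2 = 55.5.

55.5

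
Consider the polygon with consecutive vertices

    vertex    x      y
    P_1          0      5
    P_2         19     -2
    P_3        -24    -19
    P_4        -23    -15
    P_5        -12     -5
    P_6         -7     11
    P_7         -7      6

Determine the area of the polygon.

Apply the surveyor's formula: 2A = Σ (x_i·y_{i+1} − x_{i+1}·y_i), indices taken mod 7.
Σ = (-95) + (-409) + (-77) + (-65) + (-167) + (35) + (-35) = -813
Area = |Σ|/2 = 406.5.

406.5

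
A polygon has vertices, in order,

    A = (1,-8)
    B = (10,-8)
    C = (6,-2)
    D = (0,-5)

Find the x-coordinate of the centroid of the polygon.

71/15

Apply the shoelace (surveyor's) formula. First the cross-terms c_i = x_i·y_{i+1} − x_{i+1}·y_i:
  72, 28, -30, 5  ⇒  2A = 75, A = 37.5.
Then Σ (x_i + x_{i+1})·c_i = 1065, so x̄ = 1065 / (6·37.5) = 71/15.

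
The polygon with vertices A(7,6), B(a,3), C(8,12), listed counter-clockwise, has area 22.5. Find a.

14

The doubled signed area Σ (x_i y_{i+1} − x_{i+1} y_i) is linear in a.
With a=0 it equals -39; the coefficient of a is 6 (from the two edges through B).
So 6·a + -39 = 2·22.5 = 45 ⇒ a = 14.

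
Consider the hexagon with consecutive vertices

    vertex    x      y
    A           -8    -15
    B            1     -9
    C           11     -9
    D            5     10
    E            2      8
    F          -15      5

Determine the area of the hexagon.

Apply the surveyor's formula: 2A = Σ (x_i·y_{i+1} − x_{i+1}·y_i), indices taken mod 6.
Cross-terms: 87, 90, 155, 20, 130, 265  ⇒  Σ = 747
Area = |Σ|/2 = 373.5.

373.5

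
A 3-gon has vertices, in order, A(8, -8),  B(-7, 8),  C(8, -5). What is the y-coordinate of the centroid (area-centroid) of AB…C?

-5/3

Apply the shoelace formula. First the cross-terms c_i = x_i·y_{i+1} − x_{i+1}·y_i:
  8, -29, -24  ⇒  2A = -45, A = -22.5.
Then Σ (y_i + y_{i+1})·c_i = 225, so ȳ = 225 / (6·(-22.5)) = -5/3.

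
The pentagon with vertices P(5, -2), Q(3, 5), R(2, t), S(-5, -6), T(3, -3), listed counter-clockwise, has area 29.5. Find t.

The doubled signed area Σ (x_i y_{i+1} − x_{i+1} y_i) is linear in t.
With t=0 it equals 51; the coefficient of t is 8 (from the two edges through R).
So 8·t + 51 = 2·29.5 = 59 ⇒ t = 1.

1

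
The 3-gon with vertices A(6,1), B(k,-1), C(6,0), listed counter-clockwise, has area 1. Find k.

Write out the shoelace sum; only the two edges meeting at B involve k:
2·Area = [(6·(-1) − k·1) + (k·0 − 6·(-1))] + 6
       = -1·k + 6 = 2
⇒ k = 4.

4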